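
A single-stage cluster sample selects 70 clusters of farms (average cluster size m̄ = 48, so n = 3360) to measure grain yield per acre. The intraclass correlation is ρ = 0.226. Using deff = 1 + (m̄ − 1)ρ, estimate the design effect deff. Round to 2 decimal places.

11.62

deff = 1 + (48 − 1)·0.226 = 1 + 10.622 = 11.622.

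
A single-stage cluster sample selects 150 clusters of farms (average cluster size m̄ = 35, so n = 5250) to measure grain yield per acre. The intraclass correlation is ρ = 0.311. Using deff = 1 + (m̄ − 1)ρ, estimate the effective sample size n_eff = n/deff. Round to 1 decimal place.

453.6

deff = 1 + (35 − 1)·0.311 = 1 + 10.574 = 11.574.
n_eff = 5250 / 11.574 = 453.6.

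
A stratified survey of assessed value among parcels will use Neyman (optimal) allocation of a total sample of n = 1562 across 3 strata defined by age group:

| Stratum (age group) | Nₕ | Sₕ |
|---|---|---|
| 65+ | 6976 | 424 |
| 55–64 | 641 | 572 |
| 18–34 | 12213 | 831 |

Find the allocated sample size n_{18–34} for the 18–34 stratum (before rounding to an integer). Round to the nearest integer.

Neyman allocation: nₕ = n·NₕSₕ / Σⱼ NⱼSⱼ.
Σ NⱼSⱼ = 6976·424 + 641·572 + 12213·831 = 1.3473479 × 10^7.
n_{18–34} = 1562·12213·831 / (1.3473479 × 10^7) = 1177.

1177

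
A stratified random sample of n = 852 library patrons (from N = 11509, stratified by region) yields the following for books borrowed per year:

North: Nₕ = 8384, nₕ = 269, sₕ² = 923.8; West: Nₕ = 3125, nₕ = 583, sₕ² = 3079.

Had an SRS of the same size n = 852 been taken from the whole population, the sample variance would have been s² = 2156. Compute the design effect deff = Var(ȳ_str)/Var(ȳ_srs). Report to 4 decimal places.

Var(ȳ_str) = Σ Wₕ²(1−fₕ)sₕ²/nₕ with Wₕ = Nₕ/11509:
  North: (8384/11509)²·(1−269/8384)·923.8/269 = 1.7639663
  West: (3125/11509)²·(1−583/3125)·3079/583 = 0.31673169
  → Var(ȳ_str) = 2.080698.
Var(ȳ_srs) = (1 − 852/11509)·2156/852 = 2.3431848.
deff = 2.080698 / 2.3431848 = 0.8880.

0.8880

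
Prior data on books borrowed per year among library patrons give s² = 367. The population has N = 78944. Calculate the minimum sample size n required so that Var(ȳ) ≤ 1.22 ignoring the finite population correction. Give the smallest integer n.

Without fpc, n₀ = s²/D = 367/1.22 = 300.8197.
Rounding up, n = 301.

301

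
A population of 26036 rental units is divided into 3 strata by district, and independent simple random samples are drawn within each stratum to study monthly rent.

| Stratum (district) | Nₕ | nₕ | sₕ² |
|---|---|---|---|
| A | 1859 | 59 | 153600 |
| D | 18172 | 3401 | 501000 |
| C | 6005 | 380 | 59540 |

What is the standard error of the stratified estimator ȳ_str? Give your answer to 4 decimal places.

8.8876

Var(ȳ_str) = Σₕ Wₕ²(1 − fₕ)sₕ²/nₕ with Wₕ = Nₕ/N, N = 26036.
A: Wₕ = 0.07140114; term = 0.07140114²·(1 − 0.03173749)·153600/59 = 12.851167.
D: Wₕ = 0.69795668; term = 0.69795668²·(1 − 0.18715606)·501000/3401 = 58.330432.
C: Wₕ = 0.23064219; term = 0.23064219²·(1 − 0.06328060)·59540/380 = 7.8075046.
Sum = 78.989104.
SE = √(78.989104) = 8.8876.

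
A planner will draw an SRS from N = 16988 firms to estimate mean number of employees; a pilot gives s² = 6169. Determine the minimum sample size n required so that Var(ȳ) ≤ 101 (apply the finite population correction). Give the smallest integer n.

61

Without fpc, n₀ = s²/D = 6169/101 = 61.0792.
With fpc, (1 − n/N)·s²/n ≤ D requires n ≥ n₀/(1 + n₀/N) = 61.0792/(1 + 61.0792/16988) = 60.8604.
Rounding up, n = 61.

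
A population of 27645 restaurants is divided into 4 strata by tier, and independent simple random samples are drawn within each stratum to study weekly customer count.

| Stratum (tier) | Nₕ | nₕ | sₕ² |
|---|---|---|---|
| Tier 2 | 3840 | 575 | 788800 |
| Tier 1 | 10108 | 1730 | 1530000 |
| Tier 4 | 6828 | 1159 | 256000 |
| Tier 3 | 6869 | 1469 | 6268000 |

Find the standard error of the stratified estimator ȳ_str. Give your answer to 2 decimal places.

18.41

Var(ȳ_str) = Σₕ Wₕ²(1 − fₕ)sₕ²/nₕ with Wₕ = Nₕ/N, N = 27645.
Tier 2: Wₕ = 0.13890396; term = 0.13890396²·(1 − 0.14973958)·788800/575 = 22.505065.
Tier 1: Wₕ = 0.36563574; term = 0.36563574²·(1 − 0.17115156)·1530000/1730 = 97.998116.
Tier 4: Wₕ = 0.24698861; term = 0.24698861²·(1 − 0.16974224)·256000/1159 = 11.187249.
Tier 3: Wₕ = 0.24847169; term = 0.24847169²·(1 − 0.21385937)·6268000/1469 = 207.09103.
Sum = 338.78146.
SE = √(338.78146) = 18.41.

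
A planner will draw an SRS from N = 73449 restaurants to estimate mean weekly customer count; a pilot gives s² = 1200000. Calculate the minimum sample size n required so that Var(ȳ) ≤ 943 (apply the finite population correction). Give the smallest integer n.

Without fpc, n₀ = s²/D = 1200000/943 = 1272.5345.
With fpc, (1 − n/N)·s²/n ≤ D requires n ≥ n₀/(1 + n₀/N) = 1272.5345/(1 + 1272.5345/73449) = 1250.8628.
Rounding up, n = 1251.

1251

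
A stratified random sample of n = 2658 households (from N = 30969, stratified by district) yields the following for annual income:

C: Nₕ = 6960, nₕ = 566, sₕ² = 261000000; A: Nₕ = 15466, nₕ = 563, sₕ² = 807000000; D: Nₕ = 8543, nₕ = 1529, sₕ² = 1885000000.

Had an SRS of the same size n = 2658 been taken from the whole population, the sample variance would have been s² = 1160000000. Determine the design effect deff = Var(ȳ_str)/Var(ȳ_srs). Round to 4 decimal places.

1.1101

Var(ȳ_str) = Σ Wₕ²(1−fₕ)sₕ²/nₕ with Wₕ = Nₕ/30969:
  C: (6960/30969)²·(1−566/6960)·261000000/566 = 21396.936
  A: (15466/30969)²·(1−563/15466)·807000000/563 = 344478.79
  D: (8543/30969)²·(1−1529/8543)·1885000000/1529 = 77023.93
  → Var(ȳ_str) = 442899.66.
Var(ȳ_srs) = (1 − 2658/30969)·1160000000/2658 = 398961.55.
deff = 442899.66 / 398961.55 = 1.1101.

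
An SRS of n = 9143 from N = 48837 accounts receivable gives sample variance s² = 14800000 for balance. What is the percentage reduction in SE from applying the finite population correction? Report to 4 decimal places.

f = n/N = 9143/48837 = 0.18721461.
SE_no-fpc = √(s²/n) = 40.233378; SE_fpc = √((1−f)s²/n) = 36.272245.
Ratio = √(1−f) = 0.90154611. Reduction = 100·(1 − 0.90154611) = 9.8454%.

9.8454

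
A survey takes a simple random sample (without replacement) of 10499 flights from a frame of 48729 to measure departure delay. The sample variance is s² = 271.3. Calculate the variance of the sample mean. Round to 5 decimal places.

0.02027

Under SRS without replacement, Var(ȳ) = (1 − f)·s²/n with f = n/N = 10499/48729 = 0.21545691.
Var(ȳ) = (1 − 0.21545691)·271.3/10499 = 0.78454309·0.025840556 = 0.02027303.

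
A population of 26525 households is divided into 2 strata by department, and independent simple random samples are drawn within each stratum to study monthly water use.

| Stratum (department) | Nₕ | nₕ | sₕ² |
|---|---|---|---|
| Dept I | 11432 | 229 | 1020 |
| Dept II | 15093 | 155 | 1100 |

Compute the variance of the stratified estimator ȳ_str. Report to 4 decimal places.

3.0849

Var(ȳ_str) = Σₕ Wₕ²(1 − fₕ)sₕ²/nₕ with Wₕ = Nₕ/N, N = 26525.
Dept I: Wₕ = 0.43098963; term = 0.43098963²·(1 − 0.02003149)·1020/229 = 0.81079387.
Dept II: Wₕ = 0.56901037; term = 0.56901037²·(1 − 0.01026966)·1100/155 = 2.2741454.
Sum = 3.0849393.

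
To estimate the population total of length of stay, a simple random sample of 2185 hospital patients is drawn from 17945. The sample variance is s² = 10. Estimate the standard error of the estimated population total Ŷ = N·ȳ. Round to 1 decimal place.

1137.7

Var(Ŷ) = N²·Var(ȳ) = N²·(1 − n/N)·s²/n.
f = 2185/17945 = 0.12176094; Var(ȳ) = 0.87823906·10/2185 = 0.0040194007.
Var(Ŷ) = 17945² · 0.0040194007 = 1.2943396 × 10^6.
SE(Ŷ) = √(1.2943396 × 10^6) = 1137.7.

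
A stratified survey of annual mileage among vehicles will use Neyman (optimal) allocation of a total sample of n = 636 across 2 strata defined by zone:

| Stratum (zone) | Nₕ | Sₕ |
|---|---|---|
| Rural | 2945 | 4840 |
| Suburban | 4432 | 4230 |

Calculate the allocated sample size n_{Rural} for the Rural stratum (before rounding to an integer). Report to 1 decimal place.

Neyman allocation: nₕ = n·NₕSₕ / Σⱼ NⱼSⱼ.
Σ NⱼSⱼ = 2945·4840 + 4432·4230 = 3.300116 × 10^7.
n_{Rural} = 636·2945·4840 / (3.300116 × 10^7) = 274.7.

274.7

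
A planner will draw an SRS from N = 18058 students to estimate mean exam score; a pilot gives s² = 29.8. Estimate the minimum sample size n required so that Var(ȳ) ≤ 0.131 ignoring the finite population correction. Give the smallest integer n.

Without fpc, n₀ = s²/D = 29.8/0.131 = 227.4809.
Rounding up, n = 228.

228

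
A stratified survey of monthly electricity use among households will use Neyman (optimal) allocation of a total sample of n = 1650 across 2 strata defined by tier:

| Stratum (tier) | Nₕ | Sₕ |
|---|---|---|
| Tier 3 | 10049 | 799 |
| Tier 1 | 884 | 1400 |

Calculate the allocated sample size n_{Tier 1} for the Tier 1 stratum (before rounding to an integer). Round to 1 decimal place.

220.4

Neyman allocation: nₕ = n·NₕSₕ / Σⱼ NⱼSⱼ.
Σ NⱼSⱼ = 10049·799 + 884·1400 = 9.266751 × 10^6.
n_{Tier 1} = 1650·884·1400 / (9.266751 × 10^6) = 220.4.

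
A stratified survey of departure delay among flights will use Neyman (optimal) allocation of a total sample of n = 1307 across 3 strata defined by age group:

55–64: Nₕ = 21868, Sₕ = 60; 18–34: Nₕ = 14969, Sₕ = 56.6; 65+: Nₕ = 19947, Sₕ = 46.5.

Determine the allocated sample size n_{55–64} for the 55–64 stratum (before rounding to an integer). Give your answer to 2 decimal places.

555.54

Neyman allocation: nₕ = n·NₕSₕ / Σⱼ NⱼSⱼ.
Σ NⱼSⱼ = 21868·60 + 14969·56.6 + 19947·46.5 = 3.0868609 × 10^6.
n_{55–64} = 1307·21868·60 / (3.0868609 × 10^6) = 555.54.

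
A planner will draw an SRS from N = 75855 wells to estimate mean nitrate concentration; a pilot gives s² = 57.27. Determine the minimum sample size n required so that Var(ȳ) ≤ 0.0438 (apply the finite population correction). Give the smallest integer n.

1286

Without fpc, n₀ = s²/D = 57.27/0.0438 = 1307.5342.
With fpc, (1 − n/N)·s²/n ≤ D requires n ≥ n₀/(1 + n₀/N) = 1307.5342/(1 + 1307.5342/75855) = 1285.3778.
Rounding up, n = 1286.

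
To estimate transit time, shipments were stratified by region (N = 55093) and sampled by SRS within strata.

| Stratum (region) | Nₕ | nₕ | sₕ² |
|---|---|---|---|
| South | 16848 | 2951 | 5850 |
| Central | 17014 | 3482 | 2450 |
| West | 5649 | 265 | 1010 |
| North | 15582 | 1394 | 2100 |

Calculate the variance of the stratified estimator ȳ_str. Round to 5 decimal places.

0.35421

Var(ȳ_str) = Σₕ Wₕ²(1 − fₕ)sₕ²/nₕ with Wₕ = Nₕ/N, N = 55093.
South: Wₕ = 0.30581018; term = 0.30581018²·(1 − 0.17515432)·5850/2951 = 0.15291962.
Central: Wₕ = 0.30882326; term = 0.30882326²·(1 − 0.20465499)·2450/3482 = 0.053371928.
West: Wₕ = 0.10253571; term = 0.10253571²·(1 − 0.04691096)·1010/265 = 0.038190846.
North: Wₕ = 0.28283085; term = 0.28283085²·(1 − 0.08946220)·2100/1394 = 0.10972562.
Sum = 0.35420801.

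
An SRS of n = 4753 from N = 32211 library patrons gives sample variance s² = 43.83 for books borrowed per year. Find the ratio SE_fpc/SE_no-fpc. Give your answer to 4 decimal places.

0.9233

f = n/N = 4753/32211 = 0.14755829.
SE_no-fpc = √(s²/n) = 0.096028872; SE_fpc = √((1−f)s²/n) = 0.088661316.
Ratio = √(1−f) = 0.92327770.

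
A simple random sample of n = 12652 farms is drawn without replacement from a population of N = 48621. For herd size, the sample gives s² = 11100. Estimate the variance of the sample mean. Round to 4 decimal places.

0.6490

Under SRS without replacement, Var(ȳ) = (1 − f)·s²/n with f = n/N = 12652/48621 = 0.26021678.
Var(ȳ) = (1 − 0.26021678)·11100/12652 = 0.73978322·0.87733165 = 0.64903523.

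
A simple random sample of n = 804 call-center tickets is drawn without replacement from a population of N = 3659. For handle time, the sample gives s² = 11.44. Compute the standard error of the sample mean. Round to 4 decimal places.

0.1054

Under SRS without replacement, Var(ȳ) = (1 − f)·s²/n with f = n/N = 804/3659 = 0.21973217.
Var(ȳ) = (1 − 0.21973217)·11.44/804 = 0.78026783·0.014228856 = 0.011102318.
SE(ȳ) = √(0.011102318) = 0.1054.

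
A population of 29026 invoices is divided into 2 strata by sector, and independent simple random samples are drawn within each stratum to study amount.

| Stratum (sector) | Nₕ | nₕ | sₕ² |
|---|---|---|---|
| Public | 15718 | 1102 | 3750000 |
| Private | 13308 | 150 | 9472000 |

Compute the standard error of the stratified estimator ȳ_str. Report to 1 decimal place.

118.5

Var(ȳ_str) = Σₕ Wₕ²(1 − fₕ)sₕ²/nₕ with Wₕ = Nₕ/N, N = 29026.
Public: Wₕ = 0.54151450; term = 0.54151450²·(1 − 0.07011070)·3750000/1102 = 927.89986.
Private: Wₕ = 0.45848550; term = 0.45848550²·(1 − 0.01127142)·9472000/150 = 13124.378.
Sum = 14052.278.
SE = √(14052.278) = 118.5.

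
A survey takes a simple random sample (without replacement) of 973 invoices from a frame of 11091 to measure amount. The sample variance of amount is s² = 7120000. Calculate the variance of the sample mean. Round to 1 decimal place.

Under SRS without replacement, Var(ȳ) = (1 − f)·s²/n with f = n/N = 973/11091 = 0.08772879.
Var(ȳ) = (1 − 0.08772879)·7120000/973 = 0.91227121·7317.5745 = 6675.6126.

6675.6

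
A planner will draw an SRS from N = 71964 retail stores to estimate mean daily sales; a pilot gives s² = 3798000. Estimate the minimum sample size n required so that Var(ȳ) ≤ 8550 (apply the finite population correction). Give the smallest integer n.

Without fpc, n₀ = s²/D = 3798000/8550 = 444.2105.
With fpc, (1 − n/N)·s²/n ≤ D requires n ≥ n₀/(1 + n₀/N) = 444.2105/(1 + 444.2105/71964) = 441.4854.
Rounding up, n = 442.

442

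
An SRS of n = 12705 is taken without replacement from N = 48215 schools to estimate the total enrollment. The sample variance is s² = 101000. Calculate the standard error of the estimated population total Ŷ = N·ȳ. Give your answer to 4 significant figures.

Var(Ŷ) = N²·Var(ȳ) = N²·(1 − n/N)·s²/n.
f = 12705/48215 = 0.26350721; Var(ȳ) = 0.73649279·101000/12705 = 5.8548424.
Var(Ŷ) = 48215² · 5.8548424 = 1.3610671 × 10^10.
SE(Ŷ) = √(1.3610671 × 10^10) = 116700.

116700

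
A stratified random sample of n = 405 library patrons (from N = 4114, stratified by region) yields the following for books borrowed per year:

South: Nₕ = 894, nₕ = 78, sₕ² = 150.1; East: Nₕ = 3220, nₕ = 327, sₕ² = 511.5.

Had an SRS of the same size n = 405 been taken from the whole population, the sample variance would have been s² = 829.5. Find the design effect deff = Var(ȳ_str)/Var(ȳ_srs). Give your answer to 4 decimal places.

0.5112

Var(ȳ_str) = Σ Wₕ²(1−fₕ)sₕ²/nₕ with Wₕ = Nₕ/4114:
  South: (894/4114)²·(1−78/894)·150.1/78 = 0.082944041
  East: (3220/4114)²·(1−327/3220)·511.5/327 = 0.86094145
  → Var(ȳ_str) = 0.94388549.
Var(ȳ_srs) = (1 − 405/4114)·829.5/405 = 1.8465196.
deff = 0.94388549 / 1.8465196 = 0.5112.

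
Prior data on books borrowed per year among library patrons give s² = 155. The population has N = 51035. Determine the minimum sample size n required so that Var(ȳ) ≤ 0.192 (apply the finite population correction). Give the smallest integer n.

795

Without fpc, n₀ = s²/D = 155/0.192 = 807.2917.
With fpc, (1 − n/N)·s²/n ≤ D requires n ≥ n₀/(1 + n₀/N) = 807.2917/(1 + 807.2917/51035) = 794.7205.
Rounding up, n = 795.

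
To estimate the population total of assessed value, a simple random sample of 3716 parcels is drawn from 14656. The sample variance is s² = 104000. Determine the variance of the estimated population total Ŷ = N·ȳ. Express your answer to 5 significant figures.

4.4874 × 10^9

Var(Ŷ) = N²·Var(ȳ) = N²·(1 − n/N)·s²/n.
f = 3716/14656 = 0.25354803; Var(ȳ) = 0.74645197·104000/3716 = 20.891013.
Var(Ŷ) = 14656² · 20.891013 = 4.4873548 × 10^9.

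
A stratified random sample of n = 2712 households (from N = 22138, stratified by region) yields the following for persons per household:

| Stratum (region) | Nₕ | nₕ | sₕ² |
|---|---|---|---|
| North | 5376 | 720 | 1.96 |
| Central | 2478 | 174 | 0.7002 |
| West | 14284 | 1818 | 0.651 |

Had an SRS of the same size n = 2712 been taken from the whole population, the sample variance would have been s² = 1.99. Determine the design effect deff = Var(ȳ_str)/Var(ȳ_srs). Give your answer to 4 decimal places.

0.4908

Var(ȳ_str) = Σ Wₕ²(1−fₕ)sₕ²/nₕ with Wₕ = Nₕ/22138:
  North: (5376/22138)²·(1−720/5376)·1.96/720 = 1.3903337 × 10^-4
  Central: (2478/22138)²·(1−174/2478)·0.7002/174 = 4.6879165 × 10^-5
  West: (14284/22138)²·(1−1818/14284)·0.651/1818 = 1.30103 × 10^-4
  → Var(ȳ_str) = 3.1601554 × 10^-4.
Var(ȳ_srs) = (1 − 2712/22138)·1.99/2712 = 6.4388513 × 10^-4.
deff = (3.1601554 × 10^-4) / (6.4388513 × 10^-4) = 0.4908.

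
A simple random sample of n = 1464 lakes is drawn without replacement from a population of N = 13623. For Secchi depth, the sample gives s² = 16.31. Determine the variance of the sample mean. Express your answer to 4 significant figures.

Under SRS without replacement, Var(ȳ) = (1 − f)·s²/n with f = n/N = 1464/13623 = 0.10746532.
Var(ȳ) = (1 − 0.10746532)·16.31/1464 = 0.89253468·0.01114071 = 0.0099434704.

0.009943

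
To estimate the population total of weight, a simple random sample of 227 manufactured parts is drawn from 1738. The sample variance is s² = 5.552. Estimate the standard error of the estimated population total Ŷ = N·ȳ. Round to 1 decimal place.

253.4

Var(Ŷ) = N²·Var(ȳ) = N²·(1 − n/N)·s²/n.
f = 227/1738 = 0.13060990; Var(ȳ) = 0.86939010·5.552/227 = 0.021263673.
Var(Ŷ) = 1738² · 0.021263673 = 64229.986.
SE(Ŷ) = √(64229.986) = 253.4.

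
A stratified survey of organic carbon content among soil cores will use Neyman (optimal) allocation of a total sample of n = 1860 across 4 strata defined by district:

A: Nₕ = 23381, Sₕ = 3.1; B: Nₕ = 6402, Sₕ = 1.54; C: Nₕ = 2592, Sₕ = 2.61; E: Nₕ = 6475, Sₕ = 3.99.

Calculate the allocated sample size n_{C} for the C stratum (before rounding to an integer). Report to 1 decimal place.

Neyman allocation: nₕ = n·NₕSₕ / Σⱼ NⱼSⱼ.
Σ NⱼSⱼ = 23381·3.1 + 6402·1.54 + 2592·2.61 + 6475·3.99 = 114940.55.
n_{C} = 1860·2592·2.61 / 114940.55 = 109.5.

109.5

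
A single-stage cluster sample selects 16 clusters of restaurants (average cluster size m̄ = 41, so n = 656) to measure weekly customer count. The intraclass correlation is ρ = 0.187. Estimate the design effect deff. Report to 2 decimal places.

8.48

deff = 1 + (41 − 1)·0.187 = 1 + 7.48 = 8.48.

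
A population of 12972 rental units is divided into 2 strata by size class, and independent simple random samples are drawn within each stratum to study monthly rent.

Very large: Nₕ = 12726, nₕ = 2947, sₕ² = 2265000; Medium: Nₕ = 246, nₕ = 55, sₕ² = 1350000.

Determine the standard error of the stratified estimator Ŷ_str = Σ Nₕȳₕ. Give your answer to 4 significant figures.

311100

Var(Ŷ_str) = Σₕ Nₕ²(1 − fₕ)sₕ²/nₕ.
Very large: 12726²·(1 − 2947/12726)·2265000/2947 = 9.5647679 × 10^10.
Medium: 246²·(1 − 55/246)·1350000/55 = 1.1532927 × 10^9.
Sum = 9.6800972 × 10^10.
SE = √(9.6800972 × 10^10) = 311100.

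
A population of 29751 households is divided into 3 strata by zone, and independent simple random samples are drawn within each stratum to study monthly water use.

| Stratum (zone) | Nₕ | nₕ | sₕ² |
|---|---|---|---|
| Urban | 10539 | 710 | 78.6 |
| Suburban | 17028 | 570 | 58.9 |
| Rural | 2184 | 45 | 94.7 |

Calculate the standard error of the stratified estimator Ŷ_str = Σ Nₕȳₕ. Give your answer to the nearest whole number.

Var(Ŷ_str) = Σₕ Nₕ²(1 − fₕ)sₕ²/nₕ.
Urban: 10539²·(1 − 710/10539)·78.6/710 = 1.1467611 × 10^7.
Suburban: 17028²·(1 − 570/17028)·58.9/570 = 2.8958838 × 10^7.
Rural: 2184²·(1 − 45/2184)·94.7/45 = 9.8310722 × 10^6.
Sum = 5.0257521 × 10^7.
SE = √(5.0257521 × 10^7) = 7089.

7089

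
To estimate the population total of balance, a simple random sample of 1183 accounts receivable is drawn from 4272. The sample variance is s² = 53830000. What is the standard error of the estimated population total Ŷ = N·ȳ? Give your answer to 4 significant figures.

774900

Var(Ŷ) = N²·Var(ȳ) = N²·(1 − n/N)·s²/n.
f = 1183/4272 = 0.27691948; Var(ȳ) = 0.72308052·53830000/1183 = 32902.303.
Var(Ŷ) = 4272² · 32902.303 = 6.004665 × 10^11.
SE(Ŷ) = √(6.004665 × 10^11) = 774900.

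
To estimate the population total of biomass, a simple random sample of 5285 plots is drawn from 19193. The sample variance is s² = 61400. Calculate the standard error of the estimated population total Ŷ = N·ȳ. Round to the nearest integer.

55688

Var(Ŷ) = N²·Var(ȳ) = N²·(1 − n/N)·s²/n.
f = 5285/19193 = 0.27536081; Var(ȳ) = 0.72463919·61400/5285 = 8.4187032.
Var(Ŷ) = 19193² · 8.4187032 = 3.1012082 × 10^9.
SE(Ŷ) = √(3.1012082 × 10^9) = 55688.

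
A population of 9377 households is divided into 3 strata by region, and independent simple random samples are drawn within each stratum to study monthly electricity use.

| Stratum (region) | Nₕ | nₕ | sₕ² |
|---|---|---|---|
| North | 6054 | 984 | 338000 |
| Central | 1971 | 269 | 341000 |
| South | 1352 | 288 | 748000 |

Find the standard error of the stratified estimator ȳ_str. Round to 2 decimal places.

14.52

Var(ȳ_str) = Σₕ Wₕ²(1 − fₕ)sₕ²/nₕ with Wₕ = Nₕ/N, N = 9377.
North: Wₕ = 0.64562227; term = 0.64562227²·(1 − 0.16253717)·338000/984 = 119.90689.
Central: Wₕ = 0.21019516; term = 0.21019516²·(1 − 0.13647894)·341000/269 = 48.363803.
South: Wₕ = 0.14418257; term = 0.14418257²·(1 − 0.21301775)·748000/288 = 42.491259.
Sum = 210.76195.
SE = √(210.76195) = 14.52.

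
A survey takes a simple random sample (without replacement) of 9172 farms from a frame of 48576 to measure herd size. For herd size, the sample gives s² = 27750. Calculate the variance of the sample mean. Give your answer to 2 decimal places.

Under SRS without replacement, Var(ȳ) = (1 − f)·s²/n with f = n/N = 9172/48576 = 0.18881752.
Var(ȳ) = (1 − 0.18881752)·27750/9172 = 0.81118248·3.0255124 = 2.4542427.

2.45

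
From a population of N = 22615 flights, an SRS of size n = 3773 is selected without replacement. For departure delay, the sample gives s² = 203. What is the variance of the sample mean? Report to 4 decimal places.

Under SRS without replacement, Var(ȳ) = (1 − f)·s²/n with f = n/N = 3773/22615 = 0.16683617.
Var(ȳ) = (1 − 0.16683617)·203/3773 = 0.83316383·0.05380334 = 0.044826996.

0.0448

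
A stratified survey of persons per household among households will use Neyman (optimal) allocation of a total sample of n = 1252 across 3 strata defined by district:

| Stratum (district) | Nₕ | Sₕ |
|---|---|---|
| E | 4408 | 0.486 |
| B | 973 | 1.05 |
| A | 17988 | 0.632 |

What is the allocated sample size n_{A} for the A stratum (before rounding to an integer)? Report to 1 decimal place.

979.4

Neyman allocation: nₕ = n·NₕSₕ / Σⱼ NⱼSⱼ.
Σ NⱼSⱼ = 4408·0.486 + 973·1.05 + 17988·0.632 = 14532.354.
n_{A} = 1252·17988·0.632 / 14532.354 = 979.4.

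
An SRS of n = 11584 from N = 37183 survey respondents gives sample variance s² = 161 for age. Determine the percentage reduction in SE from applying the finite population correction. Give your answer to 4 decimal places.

17.0265

f = n/N = 11584/37183 = 0.31154022.
SE_no-fpc = √(s²/n) = 0.11789182; SE_fpc = √((1−f)s²/n) = 0.09781894.
Ratio = √(1−f) = 0.82973476. Reduction = 100·(1 − 0.82973476) = 17.0265%.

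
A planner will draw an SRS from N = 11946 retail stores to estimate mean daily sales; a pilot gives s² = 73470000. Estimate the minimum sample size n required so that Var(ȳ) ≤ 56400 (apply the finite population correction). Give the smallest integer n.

1175

Without fpc, n₀ = s²/D = 73470000/56400 = 1302.6596.
With fpc, (1 − n/N)·s²/n ≤ D requires n ≥ n₀/(1 + n₀/N) = 1302.6596/(1 + 1302.6596/11946) = 1174.5771.
Rounding up, n = 1175.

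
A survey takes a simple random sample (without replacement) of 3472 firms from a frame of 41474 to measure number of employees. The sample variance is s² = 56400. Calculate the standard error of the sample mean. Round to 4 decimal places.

3.8580

Under SRS without replacement, Var(ȳ) = (1 − f)·s²/n with f = n/N = 3472/41474 = 0.08371510.
Var(ȳ) = (1 − 0.08371510)·56400/3472 = 0.91628490·16.24424 = 14.884352.
SE(ȳ) = √(14.884352) = 3.8580.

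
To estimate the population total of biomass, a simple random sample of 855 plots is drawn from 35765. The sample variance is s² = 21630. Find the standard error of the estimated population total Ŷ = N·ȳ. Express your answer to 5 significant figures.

177730

Var(Ŷ) = N²·Var(ȳ) = N²·(1 − n/N)·s²/n.
f = 855/35765 = 0.02390605; Var(ȳ) = 0.97609395·21630/855 = 24.693464.
Var(Ŷ) = 35765² · 24.693464 = 3.158628 × 10^10.
SE(Ŷ) = √(3.158628 × 10^10) = 177730.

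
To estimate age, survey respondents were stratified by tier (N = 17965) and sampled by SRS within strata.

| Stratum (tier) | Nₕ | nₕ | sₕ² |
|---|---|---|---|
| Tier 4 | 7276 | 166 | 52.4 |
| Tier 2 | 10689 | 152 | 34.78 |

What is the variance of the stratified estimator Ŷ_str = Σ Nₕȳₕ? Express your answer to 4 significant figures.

4.210 × 10^7

Var(Ŷ_str) = Σₕ Nₕ²(1 − fₕ)sₕ²/nₕ.
Tier 4: 7276²·(1 − 166/7276)·52.4/166 = 1.6329974 × 10^7.
Tier 2: 10689²·(1 − 152/10689)·34.78/152 = 2.5771521 × 10^7.
Sum = 4.2101495 × 10^7.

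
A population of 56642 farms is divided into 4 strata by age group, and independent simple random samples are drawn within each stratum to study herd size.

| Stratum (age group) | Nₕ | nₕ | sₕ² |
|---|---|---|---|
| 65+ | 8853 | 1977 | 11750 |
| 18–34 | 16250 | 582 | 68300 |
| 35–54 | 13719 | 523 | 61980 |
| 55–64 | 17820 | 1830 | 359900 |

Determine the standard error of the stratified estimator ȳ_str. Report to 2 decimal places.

5.79

Var(ȳ_str) = Σₕ Wₕ²(1 − fₕ)sₕ²/nₕ with Wₕ = Nₕ/N, N = 56642.
65+: Wₕ = 0.15629745; term = 0.15629745²·(1 − 0.22331413)·11750/1977 = 0.11276657.
18–34: Wₕ = 0.28688959; term = 0.28688959²·(1 − 0.03581538)·68300/582 = 9.3129546.
35–54: Wₕ = 0.24220543; term = 0.24220543²·(1 − 0.03812231)·61980/523 = 6.6870949.
55–64: Wₕ = 0.31460754; term = 0.31460754²·(1 − 0.10269360)·359900/1830 = 17.466656.
Sum = 33.579472.
SE = √(33.579472) = 5.79.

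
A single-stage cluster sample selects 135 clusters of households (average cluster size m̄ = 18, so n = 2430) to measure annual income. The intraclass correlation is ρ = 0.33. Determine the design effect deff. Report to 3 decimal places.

6.610

deff = 1 + (18 − 1)·0.33 = 1 + 5.61 = 6.61.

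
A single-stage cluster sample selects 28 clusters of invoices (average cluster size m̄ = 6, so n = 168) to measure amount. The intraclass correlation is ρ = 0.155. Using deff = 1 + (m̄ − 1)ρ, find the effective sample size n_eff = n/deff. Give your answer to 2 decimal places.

deff = 1 + (6 − 1)·0.155 = 1 + 0.775 = 1.775.
n_eff = 168 / 1.775 = 94.65.

94.65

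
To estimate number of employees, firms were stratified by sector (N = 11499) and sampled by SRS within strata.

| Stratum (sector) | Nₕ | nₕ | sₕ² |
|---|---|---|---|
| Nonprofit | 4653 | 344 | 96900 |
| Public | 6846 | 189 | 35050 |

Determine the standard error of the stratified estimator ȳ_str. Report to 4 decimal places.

10.3262

Var(ȳ_str) = Σₕ Wₕ²(1 − fₕ)sₕ²/nₕ with Wₕ = Nₕ/N, N = 11499.
Nonprofit: Wₕ = 0.40464388; term = 0.40464388²·(1 − 0.07393080)·96900/344 = 42.712475.
Public: Wₕ = 0.59535612; term = 0.59535612²·(1 − 0.02760736)·35050/189 = 63.917756.
Sum = 106.63023.
SE = √(106.63023) = 10.3262.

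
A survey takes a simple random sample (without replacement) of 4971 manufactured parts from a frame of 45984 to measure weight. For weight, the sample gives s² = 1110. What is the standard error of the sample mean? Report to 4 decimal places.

Under SRS without replacement, Var(ȳ) = (1 − f)·s²/n with f = n/N = 4971/45984 = 0.10810282.
Var(ȳ) = (1 − 0.10810282)·1110/4971 = 0.89189718·0.22329511 = 0.19915628.
SE(ȳ) = √(0.19915628) = 0.4463.

0.4463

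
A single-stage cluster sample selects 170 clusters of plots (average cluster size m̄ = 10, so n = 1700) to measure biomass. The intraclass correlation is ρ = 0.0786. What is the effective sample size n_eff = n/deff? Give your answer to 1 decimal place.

995.7

deff = 1 + (10 − 1)·0.0786 = 1 + 0.7074 = 1.7074.
n_eff = 1700 / 1.7074 = 995.7.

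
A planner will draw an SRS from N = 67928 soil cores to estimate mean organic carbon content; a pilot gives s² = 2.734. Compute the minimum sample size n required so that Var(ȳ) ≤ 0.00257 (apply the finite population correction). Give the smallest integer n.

Without fpc, n₀ = s²/D = 2.734/0.00257 = 1063.8132.
With fpc, (1 − n/N)·s²/n ≤ D requires n ≥ n₀/(1 + n₀/N) = 1063.8132/(1 + 1063.8132/67928) = 1047.4098.
Rounding up, n = 1048.

1048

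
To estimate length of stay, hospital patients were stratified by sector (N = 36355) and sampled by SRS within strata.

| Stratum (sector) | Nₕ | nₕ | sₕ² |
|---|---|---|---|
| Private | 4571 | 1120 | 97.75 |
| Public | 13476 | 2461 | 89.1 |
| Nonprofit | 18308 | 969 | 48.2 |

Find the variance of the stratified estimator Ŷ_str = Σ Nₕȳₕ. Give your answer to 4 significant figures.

2.254 × 10^7

Var(Ŷ_str) = Σₕ Nₕ²(1 − fₕ)sₕ²/nₕ.
Private: 4571²·(1 − 1120/4571)·97.75/1120 = 1.3767495 × 10^6.
Public: 13476²·(1 − 2461/13476)·89.1/2461 = 5.3741724 × 10^6.
Nonprofit: 18308²·(1 − 969/18308)·48.2/969 = 1.5790221 × 10^7.
Sum = 2.2541143 × 10^7.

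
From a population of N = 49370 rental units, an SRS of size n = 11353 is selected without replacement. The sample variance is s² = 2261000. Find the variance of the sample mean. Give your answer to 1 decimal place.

Under SRS without replacement, Var(ȳ) = (1 − f)·s²/n with f = n/N = 11353/49370 = 0.22995746.
Var(ȳ) = (1 − 0.22995746)·2261000/11353 = 0.77004254·199.15441 = 153.35737.

153.4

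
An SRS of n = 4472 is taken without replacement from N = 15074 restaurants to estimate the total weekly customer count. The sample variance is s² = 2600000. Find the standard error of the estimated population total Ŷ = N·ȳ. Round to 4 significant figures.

304800

Var(Ŷ) = N²·Var(ȳ) = N²·(1 − n/N)·s²/n.
f = 4472/15074 = 0.29666976; Var(ȳ) = 0.70333024·2600000/4472 = 408.91293.
Var(Ŷ) = 15074² · 408.91293 = 9.2915435 × 10^10.
SE(Ŷ) = √(9.2915435 × 10^10) = 304800.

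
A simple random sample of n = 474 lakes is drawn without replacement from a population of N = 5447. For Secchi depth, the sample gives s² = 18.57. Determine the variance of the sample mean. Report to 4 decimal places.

Under SRS without replacement, Var(ȳ) = (1 − f)·s²/n with f = n/N = 474/5447 = 0.08702038.
Var(ȳ) = (1 − 0.08702038)·18.57/474 = 0.91297962·0.039177215 = 0.035767999.

0.0358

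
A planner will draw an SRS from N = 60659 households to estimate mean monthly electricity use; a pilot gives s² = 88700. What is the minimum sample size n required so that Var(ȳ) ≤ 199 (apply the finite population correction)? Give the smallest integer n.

443

Without fpc, n₀ = s²/D = 88700/199 = 445.7286.
With fpc, (1 − n/N)·s²/n ≤ D requires n ≥ n₀/(1 + n₀/N) = 445.7286/(1 + 445.7286/60659) = 442.4772.
Rounding up, n = 443.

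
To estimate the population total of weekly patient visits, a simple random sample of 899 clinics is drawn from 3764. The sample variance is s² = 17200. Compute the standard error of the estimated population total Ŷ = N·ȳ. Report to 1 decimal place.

Var(Ŷ) = N²·Var(ȳ) = N²·(1 − n/N)·s²/n.
f = 899/3764 = 0.23884166; Var(ȳ) = 0.76115834·17200/899 = 14.562762.
Var(Ŷ) = 3764² · 14.562762 = 2.0632078 × 10^8.
SE(Ŷ) = √(2.0632078 × 10^8) = 14363.9.

14363.9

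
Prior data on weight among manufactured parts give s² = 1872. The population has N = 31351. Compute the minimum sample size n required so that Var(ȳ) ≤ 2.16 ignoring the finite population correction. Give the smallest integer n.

Without fpc, n₀ = s²/D = 1872/2.16 = 866.6667.
Rounding up, n = 867.

867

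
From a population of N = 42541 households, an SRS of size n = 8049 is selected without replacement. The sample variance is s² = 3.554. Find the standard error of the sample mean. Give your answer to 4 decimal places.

0.0189

Under SRS without replacement, Var(ȳ) = (1 − f)·s²/n with f = n/N = 8049/42541 = 0.18920571.
Var(ȳ) = (1 − 0.18920571)·3.554/8049 = 0.81079429·4.4154553 × 10^-4 = 3.580026 × 10^-4.
SE(ȳ) = √(3.580026 × 10^-4) = 0.0189.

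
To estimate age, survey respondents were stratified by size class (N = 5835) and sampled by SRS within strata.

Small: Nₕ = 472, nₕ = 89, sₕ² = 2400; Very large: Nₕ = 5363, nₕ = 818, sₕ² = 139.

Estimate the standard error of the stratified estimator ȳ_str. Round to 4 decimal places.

0.5146

Var(ȳ_str) = Σₕ Wₕ²(1 − fₕ)sₕ²/nₕ with Wₕ = Nₕ/N, N = 5835.
Small: Wₕ = 0.08089117; term = 0.08089117²·(1 − 0.18855932)·2400/89 = 0.14317932.
Very large: Wₕ = 0.91910883; term = 0.91910883²·(1 − 0.15252657)·139/818 = 0.12165262.
Sum = 0.26483194.
SE = √(0.26483194) = 0.5146.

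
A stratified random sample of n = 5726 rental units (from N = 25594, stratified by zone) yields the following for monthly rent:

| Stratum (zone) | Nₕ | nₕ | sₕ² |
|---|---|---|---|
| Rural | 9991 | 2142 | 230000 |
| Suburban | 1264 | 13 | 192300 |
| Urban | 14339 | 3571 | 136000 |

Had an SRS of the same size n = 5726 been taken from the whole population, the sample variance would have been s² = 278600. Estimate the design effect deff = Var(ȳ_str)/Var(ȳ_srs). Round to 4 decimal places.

Var(ȳ_str) = Σ Wₕ²(1−fₕ)sₕ²/nₕ with Wₕ = Nₕ/25594:
  Rural: (9991/25594)²·(1−2142/9991)·230000/2142 = 12.854504
  Suburban: (1264/25594)²·(1−13/1264)·192300/13 = 35.707873
  Urban: (14339/25594)²·(1−3571/14339)·136000/3571 = 8.9769052
  → Var(ȳ_str) = 57.539282.
Var(ȳ_srs) = (1 − 5726/25594)·278600/5726 = 37.769893.
deff = 57.539282 / 37.769893 = 1.5234.

1.5234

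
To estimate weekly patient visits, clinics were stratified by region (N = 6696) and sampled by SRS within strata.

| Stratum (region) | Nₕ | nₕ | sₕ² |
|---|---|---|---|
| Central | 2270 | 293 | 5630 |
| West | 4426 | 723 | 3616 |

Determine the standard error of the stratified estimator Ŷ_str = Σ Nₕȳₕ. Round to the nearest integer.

12969

Var(Ŷ_str) = Σₕ Nₕ²(1 − fₕ)sₕ²/nₕ.
Central: 2270²·(1 − 293/2270)·5630/293 = 8.6232961 × 10^7.
West: 4426²·(1 − 723/4426)·3616/723 = 8.1970059 × 10^7.
Sum = 1.6820302 × 10^8.
SE = √(1.6820302 × 10^8) = 12969.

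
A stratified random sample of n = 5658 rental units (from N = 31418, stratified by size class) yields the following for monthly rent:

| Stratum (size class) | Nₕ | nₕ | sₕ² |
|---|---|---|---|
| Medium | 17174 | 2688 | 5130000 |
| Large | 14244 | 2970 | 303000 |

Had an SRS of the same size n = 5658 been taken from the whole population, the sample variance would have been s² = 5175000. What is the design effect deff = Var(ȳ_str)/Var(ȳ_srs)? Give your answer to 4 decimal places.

0.6635

Var(ȳ_str) = Σ Wₕ²(1−fₕ)sₕ²/nₕ with Wₕ = Nₕ/31418:
  Medium: (17174/31418)²·(1−2688/17174)·5130000/2688 = 481.00653
  Large: (14244/31418)²·(1−2970/14244)·303000/2970 = 16.597363
  → Var(ȳ_str) = 497.60389.
Var(ȳ_srs) = (1 − 5658/31418)·5175000/5658 = 749.91965.
deff = 497.60389 / 749.91965 = 0.6635.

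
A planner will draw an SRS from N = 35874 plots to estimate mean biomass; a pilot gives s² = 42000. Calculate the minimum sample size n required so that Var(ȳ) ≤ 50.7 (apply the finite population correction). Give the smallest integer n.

Without fpc, n₀ = s²/D = 42000/50.7 = 828.4024.
With fpc, (1 − n/N)·s²/n ≤ D requires n ≥ n₀/(1 + n₀/N) = 828.4024/(1 + 828.4024/35874) = 809.7047.
Rounding up, n = 810.

810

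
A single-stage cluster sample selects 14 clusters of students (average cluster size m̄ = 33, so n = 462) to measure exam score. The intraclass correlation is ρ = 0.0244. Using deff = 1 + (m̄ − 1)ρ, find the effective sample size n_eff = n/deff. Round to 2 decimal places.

deff = 1 + (33 − 1)·0.0244 = 1 + 0.7808 = 1.7808.
n_eff = 462 / 1.7808 = 259.43.

259.43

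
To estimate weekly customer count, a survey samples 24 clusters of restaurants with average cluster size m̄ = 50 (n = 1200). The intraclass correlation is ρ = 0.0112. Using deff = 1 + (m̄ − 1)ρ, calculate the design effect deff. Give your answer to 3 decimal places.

1.549

deff = 1 + (50 − 1)·0.0112 = 1 + 0.5488 = 1.5488.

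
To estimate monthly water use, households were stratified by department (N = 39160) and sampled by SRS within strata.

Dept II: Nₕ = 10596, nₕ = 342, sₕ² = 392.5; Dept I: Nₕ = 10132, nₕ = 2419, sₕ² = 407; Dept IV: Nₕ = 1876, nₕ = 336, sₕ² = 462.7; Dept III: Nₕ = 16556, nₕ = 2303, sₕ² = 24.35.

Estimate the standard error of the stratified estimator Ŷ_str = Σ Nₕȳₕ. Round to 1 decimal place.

12013.2

Var(Ŷ_str) = Σₕ Nₕ²(1 − fₕ)sₕ²/nₕ.
Dept II: 10596²·(1 − 342/10596)·392.5/342 = 1.2469494 × 10^8.
Dept I: 10132²·(1 − 2419/10132)·407/2419 = 1.3148526 × 10^7.
Dept IV: 1876²·(1 − 336/1876)·462.7/336 = 3.9784488 × 10^6.
Dept III: 16556²·(1 − 2303/16556)·24.35/2303 = 2.4949781 × 10^6.
Sum = 1.4431689 × 10^8.
SE = √(1.4431689 × 10^8) = 12013.2.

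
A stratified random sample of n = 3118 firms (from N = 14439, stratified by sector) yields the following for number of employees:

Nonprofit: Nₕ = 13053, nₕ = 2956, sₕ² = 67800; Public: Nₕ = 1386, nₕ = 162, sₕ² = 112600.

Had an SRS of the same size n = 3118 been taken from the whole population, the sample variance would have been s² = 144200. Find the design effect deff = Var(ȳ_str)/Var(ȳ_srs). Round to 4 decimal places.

0.5558

Var(ȳ_str) = Σ Wₕ²(1−fₕ)sₕ²/nₕ with Wₕ = Nₕ/14439:
  Nonprofit: (13053/14439)²·(1−2956/13053)·67800/2956 = 14.499523
  Public: (1386/14439)²·(1−162/1386)·112600/162 = 5.6557967
  → Var(ȳ_str) = 20.15532.
Var(ȳ_srs) = (1 − 3118/14439)·144200/3118 = 36.260753.
deff = 20.15532 / 36.260753 = 0.5558.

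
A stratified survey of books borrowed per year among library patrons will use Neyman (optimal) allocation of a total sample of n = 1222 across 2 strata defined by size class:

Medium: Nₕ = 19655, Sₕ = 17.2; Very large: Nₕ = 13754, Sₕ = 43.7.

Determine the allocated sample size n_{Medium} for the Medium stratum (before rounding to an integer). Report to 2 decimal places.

439.90

Neyman allocation: nₕ = n·NₕSₕ / Σⱼ NⱼSⱼ.
Σ NⱼSⱼ = 19655·17.2 + 13754·43.7 = 939115.8.
n_{Medium} = 1222·19655·17.2 / 939115.8 = 439.90.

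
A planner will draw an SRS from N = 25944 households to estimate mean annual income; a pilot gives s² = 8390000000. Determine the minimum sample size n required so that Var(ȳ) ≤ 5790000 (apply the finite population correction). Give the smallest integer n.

1373

Without fpc, n₀ = s²/D = 8390000000/5790000 = 1449.0501.
With fpc, (1 − n/N)·s²/n ≤ D requires n ≥ n₀/(1 + n₀/N) = 1449.0501/(1 + 1449.0501/25944) = 1372.3976.
Rounding up, n = 1373.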